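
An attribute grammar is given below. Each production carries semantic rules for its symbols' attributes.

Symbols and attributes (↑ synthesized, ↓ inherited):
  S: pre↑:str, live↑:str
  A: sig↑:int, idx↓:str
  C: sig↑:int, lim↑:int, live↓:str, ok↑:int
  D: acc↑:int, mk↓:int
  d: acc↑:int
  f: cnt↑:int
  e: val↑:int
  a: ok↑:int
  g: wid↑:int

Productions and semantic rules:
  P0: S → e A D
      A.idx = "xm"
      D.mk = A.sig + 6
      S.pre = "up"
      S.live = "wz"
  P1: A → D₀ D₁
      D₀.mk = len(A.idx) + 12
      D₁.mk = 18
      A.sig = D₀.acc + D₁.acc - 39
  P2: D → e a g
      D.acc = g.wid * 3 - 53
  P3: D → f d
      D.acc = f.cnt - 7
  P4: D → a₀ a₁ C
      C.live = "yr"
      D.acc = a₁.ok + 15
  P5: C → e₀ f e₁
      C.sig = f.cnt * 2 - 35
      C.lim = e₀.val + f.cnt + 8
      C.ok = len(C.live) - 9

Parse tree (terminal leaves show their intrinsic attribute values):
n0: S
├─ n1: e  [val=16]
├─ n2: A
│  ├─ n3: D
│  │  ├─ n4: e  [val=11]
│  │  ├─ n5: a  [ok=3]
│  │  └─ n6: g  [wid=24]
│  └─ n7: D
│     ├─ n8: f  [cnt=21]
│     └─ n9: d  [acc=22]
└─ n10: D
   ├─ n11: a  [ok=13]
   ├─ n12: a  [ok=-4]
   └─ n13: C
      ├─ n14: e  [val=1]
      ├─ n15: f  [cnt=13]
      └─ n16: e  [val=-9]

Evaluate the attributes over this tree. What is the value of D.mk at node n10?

1. n1.val = 16  [terminal]
2. n2.idx = "xm"  ["xm"]
3. n3.mk = 14  [len(A.idx) + 12]
4. n4.val = 11  [terminal]
5. n5.ok = 3  [terminal]
6. n6.wid = 24  [terminal]
7. n3.acc = 19  [g.wid * 3 - 53]
8. n7.mk = 18  [18]
9. n8.cnt = 21  [terminal]
10. n9.acc = 22  [terminal]
11. n7.acc = 14  [f.cnt - 7]
12. n2.sig = -6  [D₀.acc + D₁.acc - 39]
13. n10.mk = 0  [A.sig + 6]
14. n11.ok = 13  [terminal]
15. n12.ok = -4  [terminal]
16. n13.live = "yr"  ["yr"]
17. n14.val = 1  [terminal]
18. n15.cnt = 13  [terminal]
19. n16.val = -9  [terminal]
20. n13.sig = -9  [f.cnt * 2 - 35]
21. n13.lim = 22  [e₀.val + f.cnt + 8]
22. n13.ok = -7  [len(C.live) - 9]
23. n10.acc = 11  [a₁.ok + 15]
24. n0.pre = "up"  ["up"]
25. n0.live = "wz"  ["wz"]

0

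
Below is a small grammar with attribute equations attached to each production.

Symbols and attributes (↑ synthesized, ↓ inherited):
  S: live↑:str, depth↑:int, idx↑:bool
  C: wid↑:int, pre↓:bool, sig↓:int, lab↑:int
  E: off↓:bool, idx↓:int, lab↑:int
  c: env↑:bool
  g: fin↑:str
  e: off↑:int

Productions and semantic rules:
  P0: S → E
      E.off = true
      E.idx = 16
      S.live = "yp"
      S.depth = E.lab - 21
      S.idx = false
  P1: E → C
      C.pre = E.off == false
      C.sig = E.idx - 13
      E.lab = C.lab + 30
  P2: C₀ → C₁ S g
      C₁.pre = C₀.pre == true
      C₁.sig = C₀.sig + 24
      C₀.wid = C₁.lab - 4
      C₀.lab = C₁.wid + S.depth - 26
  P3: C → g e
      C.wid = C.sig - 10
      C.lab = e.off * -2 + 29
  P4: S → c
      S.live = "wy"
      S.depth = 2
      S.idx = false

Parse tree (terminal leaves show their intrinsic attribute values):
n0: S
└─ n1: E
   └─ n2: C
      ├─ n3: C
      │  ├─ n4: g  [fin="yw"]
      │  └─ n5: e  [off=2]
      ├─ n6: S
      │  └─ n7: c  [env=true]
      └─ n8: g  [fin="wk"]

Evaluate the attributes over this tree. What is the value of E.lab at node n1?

1. n1.off = true  [true]
2. n1.idx = 16  [16]
3. n2.pre = false  [E.off == false]
4. n2.sig = 3  [E.idx - 13]
5. n3.pre = false  [C₀.pre == true]
6. n3.sig = 27  [C₀.sig + 24]
7. n4.fin = "yw"  [terminal]
8. n5.off = 2  [terminal]
9. n3.wid = 17  [C.sig - 10]
10. n3.lab = 25  [e.off * -2 + 29]
11. n7.env = true  [terminal]
12. n6.live = "wy"  ["wy"]
13. n6.depth = 2  [2]
14. n6.idx = false  [false]
15. n8.fin = "wk"  [terminal]
16. n2.wid = 21  [C₁.lab - 4]
17. n2.lab = -7  [C₁.wid + S.depth - 26]
18. n1.lab = 23  [C.lab + 30]
19. n0.live = "yp"  ["yp"]
20. n0.depth = 2  [E.lab - 21]
21. n0.idx = false  [false]

23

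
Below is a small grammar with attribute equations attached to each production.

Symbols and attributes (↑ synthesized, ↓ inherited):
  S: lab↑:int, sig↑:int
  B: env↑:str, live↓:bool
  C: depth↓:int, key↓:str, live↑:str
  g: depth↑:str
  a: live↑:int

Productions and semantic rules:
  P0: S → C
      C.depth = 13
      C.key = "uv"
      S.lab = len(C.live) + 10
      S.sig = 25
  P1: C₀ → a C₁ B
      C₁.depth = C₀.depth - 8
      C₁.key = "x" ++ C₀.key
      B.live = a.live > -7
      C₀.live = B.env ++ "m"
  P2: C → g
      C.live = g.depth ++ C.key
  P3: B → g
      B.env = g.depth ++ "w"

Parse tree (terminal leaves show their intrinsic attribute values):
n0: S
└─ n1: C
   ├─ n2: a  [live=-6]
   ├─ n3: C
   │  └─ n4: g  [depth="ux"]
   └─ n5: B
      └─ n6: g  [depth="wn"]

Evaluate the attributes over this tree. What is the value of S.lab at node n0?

14

1. n1.depth = 13  [13]
2. n1.key = "uv"  ["uv"]
3. n2.live = -6  [terminal]
4. n3.depth = 5  [C₀.depth - 8]
5. n3.key = "xuv"  ["x" ++ C₀.key]
6. n4.depth = "ux"  [terminal]
7. n3.live = "uxxuv"  [g.depth ++ C.key]
8. n5.live = true  [a.live > -7]
9. n6.depth = "wn"  [terminal]
10. n5.env = "wnw"  [g.depth ++ "w"]
11. n1.live = "wnwm"  [B.env ++ "m"]
12. n0.lab = 14  [len(C.live) + 10]
13. n0.sig = 25  [25]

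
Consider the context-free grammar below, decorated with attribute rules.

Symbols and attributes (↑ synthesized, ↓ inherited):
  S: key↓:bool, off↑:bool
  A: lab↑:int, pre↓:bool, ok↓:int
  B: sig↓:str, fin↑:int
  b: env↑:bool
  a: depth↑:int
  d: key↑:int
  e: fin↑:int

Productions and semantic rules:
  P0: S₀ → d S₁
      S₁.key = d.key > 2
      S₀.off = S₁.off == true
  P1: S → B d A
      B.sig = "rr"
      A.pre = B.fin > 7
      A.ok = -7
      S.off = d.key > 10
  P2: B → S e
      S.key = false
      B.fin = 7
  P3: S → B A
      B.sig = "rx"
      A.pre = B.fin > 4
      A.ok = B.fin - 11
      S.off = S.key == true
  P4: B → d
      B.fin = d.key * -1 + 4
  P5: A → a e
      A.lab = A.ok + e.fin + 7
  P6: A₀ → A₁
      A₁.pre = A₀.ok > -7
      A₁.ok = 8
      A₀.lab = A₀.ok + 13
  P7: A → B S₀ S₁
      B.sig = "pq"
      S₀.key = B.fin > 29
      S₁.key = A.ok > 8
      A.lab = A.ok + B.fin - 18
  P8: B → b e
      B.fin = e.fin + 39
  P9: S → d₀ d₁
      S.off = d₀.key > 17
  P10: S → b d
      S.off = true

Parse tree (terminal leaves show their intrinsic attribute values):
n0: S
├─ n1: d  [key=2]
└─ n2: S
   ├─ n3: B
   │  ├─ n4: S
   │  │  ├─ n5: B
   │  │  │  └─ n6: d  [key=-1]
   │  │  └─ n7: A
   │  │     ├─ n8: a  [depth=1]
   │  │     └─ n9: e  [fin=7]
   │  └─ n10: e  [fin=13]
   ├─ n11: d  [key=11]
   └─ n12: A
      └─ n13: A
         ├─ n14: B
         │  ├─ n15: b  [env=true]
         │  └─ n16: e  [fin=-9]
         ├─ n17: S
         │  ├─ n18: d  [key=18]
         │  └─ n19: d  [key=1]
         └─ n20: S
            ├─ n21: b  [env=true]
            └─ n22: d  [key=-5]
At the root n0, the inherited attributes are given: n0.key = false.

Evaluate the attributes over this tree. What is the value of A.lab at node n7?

1. n0.key = false  [given at root]
2. n1.key = 2  [terminal]
3. n2.key = false  [d.key > 2]
4. n3.sig = "rr"  ["rr"]
5. n4.key = false  [false]
6. n5.sig = "rx"  ["rx"]
7. n6.key = -1  [terminal]
8. n5.fin = 5  [d.key * -1 + 4]
9. n7.pre = true  [B.fin > 4]
10. n7.ok = -6  [B.fin - 11]
11. n8.depth = 1  [terminal]
12. n9.fin = 7  [terminal]
13. n7.lab = 8  [A.ok + e.fin + 7]
14. n4.off = false  [S.key == true]
15. n10.fin = 13  [terminal]
16. n3.fin = 7  [7]
17. n11.key = 11  [terminal]
18. n12.pre = false  [B.fin > 7]
19. n12.ok = -7  [-7]
20. n13.pre = false  [A₀.ok > -7]
21. n13.ok = 8  [8]
22. n14.sig = "pq"  ["pq"]
23. n15.env = true  [terminal]
24. n16.fin = -9  [terminal]
25. n14.fin = 30  [e.fin + 39]
26. n17.key = true  [B.fin > 29]
27. n18.key = 18  [terminal]
28. n19.key = 1  [terminal]
29. n17.off = true  [d₀.key > 17]
30. n20.key = false  [A.ok > 8]
31. n21.env = true  [terminal]
32. n22.key = -5  [terminal]
33. n20.off = true  [true]
34. n13.lab = 20  [A.ok + B.fin - 18]
35. n12.lab = 6  [A₀.ok + 13]
36. n2.off = true  [d.key > 10]
37. n0.off = true  [S₁.off == true]

8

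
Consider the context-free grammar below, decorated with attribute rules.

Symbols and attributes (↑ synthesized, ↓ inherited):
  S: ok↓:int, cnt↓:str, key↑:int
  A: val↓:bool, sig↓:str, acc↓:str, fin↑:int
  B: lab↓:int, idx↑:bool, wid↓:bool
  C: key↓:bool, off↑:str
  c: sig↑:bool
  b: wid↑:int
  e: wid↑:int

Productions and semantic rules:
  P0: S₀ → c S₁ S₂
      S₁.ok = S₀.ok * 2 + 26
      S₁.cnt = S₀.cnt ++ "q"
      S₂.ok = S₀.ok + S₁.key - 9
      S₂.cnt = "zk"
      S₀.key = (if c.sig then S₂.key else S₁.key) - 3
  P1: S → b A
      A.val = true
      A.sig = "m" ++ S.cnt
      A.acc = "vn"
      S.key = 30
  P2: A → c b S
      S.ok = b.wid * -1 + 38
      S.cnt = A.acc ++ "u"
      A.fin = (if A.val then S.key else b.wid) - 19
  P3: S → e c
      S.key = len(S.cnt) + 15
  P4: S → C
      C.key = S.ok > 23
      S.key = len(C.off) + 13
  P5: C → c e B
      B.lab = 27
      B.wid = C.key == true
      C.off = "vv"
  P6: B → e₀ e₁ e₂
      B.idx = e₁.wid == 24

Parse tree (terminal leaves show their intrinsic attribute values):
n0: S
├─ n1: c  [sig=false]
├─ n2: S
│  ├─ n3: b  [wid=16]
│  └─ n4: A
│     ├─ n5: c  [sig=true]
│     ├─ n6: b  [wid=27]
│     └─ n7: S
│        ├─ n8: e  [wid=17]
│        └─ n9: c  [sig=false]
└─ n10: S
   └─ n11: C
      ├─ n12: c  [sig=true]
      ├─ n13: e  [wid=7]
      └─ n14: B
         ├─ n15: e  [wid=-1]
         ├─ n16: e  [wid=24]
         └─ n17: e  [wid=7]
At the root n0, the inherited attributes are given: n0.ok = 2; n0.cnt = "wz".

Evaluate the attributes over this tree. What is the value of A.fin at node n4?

1. n0.ok = 2  [given at root]
2. n0.cnt = "wz"  [given at root]
3. n1.sig = false  [terminal]
4. n2.ok = 30  [S₀.ok * 2 + 26]
5. n2.cnt = "wzq"  [S₀.cnt ++ "q"]
6. n3.wid = 16  [terminal]
7. n4.val = true  [true]
8. n4.sig = "mwzq"  ["m" ++ S.cnt]
9. n4.acc = "vn"  ["vn"]
10. n5.sig = true  [terminal]
11. n6.wid = 27  [terminal]
12. n7.ok = 11  [b.wid * -1 + 38]
13. n7.cnt = "vnu"  [A.acc ++ "u"]
14. n8.wid = 17  [terminal]
15. n9.sig = false  [terminal]
16. n7.key = 18  [len(S.cnt) + 15]
17. n4.fin = -1  [(if A.val then S.key else b.wid) - 19]
18. n2.key = 30  [30]
19. n10.ok = 23  [S₀.ok + S₁.key - 9]
20. n10.cnt = "zk"  ["zk"]
21. n11.key = false  [S.ok > 23]
22. n12.sig = true  [terminal]
23. n13.wid = 7  [terminal]
24. n14.lab = 27  [27]
25. n14.wid = false  [C.key == true]
26. n15.wid = -1  [terminal]
27. n16.wid = 24  [terminal]
28. n17.wid = 7  [terminal]
29. n14.idx = true  [e₁.wid == 24]
30. n11.off = "vv"  ["vv"]
31. n10.key = 15  [len(C.off) + 13]
32. n0.key = 27  [(if c.sig then S₂.key else S₁.key) - 3]

-1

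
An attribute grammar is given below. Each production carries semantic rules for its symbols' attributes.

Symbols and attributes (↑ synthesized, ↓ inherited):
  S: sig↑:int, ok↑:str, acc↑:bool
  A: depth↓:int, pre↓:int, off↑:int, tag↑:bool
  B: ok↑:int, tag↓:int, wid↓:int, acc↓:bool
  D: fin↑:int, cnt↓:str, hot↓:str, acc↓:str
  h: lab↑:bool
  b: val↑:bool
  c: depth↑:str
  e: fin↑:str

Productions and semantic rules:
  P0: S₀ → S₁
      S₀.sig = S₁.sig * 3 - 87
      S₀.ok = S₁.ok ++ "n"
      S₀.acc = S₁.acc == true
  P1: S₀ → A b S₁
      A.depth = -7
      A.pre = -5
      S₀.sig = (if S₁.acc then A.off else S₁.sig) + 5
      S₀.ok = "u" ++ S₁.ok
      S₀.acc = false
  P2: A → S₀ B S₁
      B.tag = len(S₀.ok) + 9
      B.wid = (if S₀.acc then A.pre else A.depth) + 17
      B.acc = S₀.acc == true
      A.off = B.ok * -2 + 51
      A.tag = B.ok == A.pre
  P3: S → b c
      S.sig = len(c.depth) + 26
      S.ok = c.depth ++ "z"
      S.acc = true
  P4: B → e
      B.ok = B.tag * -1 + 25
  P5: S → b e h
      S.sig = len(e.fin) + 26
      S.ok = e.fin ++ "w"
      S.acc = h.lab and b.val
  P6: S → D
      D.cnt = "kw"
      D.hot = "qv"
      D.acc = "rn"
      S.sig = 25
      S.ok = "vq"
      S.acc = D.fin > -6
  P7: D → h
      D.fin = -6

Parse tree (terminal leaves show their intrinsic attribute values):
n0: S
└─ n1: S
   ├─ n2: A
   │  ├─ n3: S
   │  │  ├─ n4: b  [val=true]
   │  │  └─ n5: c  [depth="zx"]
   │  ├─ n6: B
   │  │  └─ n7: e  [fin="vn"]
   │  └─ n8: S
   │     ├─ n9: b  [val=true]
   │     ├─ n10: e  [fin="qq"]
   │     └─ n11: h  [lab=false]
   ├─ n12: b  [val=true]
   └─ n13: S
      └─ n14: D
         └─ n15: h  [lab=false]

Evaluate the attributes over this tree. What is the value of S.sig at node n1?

1. n2.depth = -7  [-7]
2. n2.pre = -5  [-5]
3. n4.val = true  [terminal]
4. n5.depth = "zx"  [terminal]
5. n3.sig = 28  [len(c.depth) + 26]
6. n3.ok = "zxz"  [c.depth ++ "z"]
7. n3.acc = true  [true]
8. n6.tag = 12  [len(S₀.ok) + 9]
9. n6.wid = 12  [(if S₀.acc then A.pre else A.depth) + 17]
10. n6.acc = true  [S₀.acc == true]
11. n7.fin = "vn"  [terminal]
12. n6.ok = 13  [B.tag * -1 + 25]
13. n9.val = true  [terminal]
14. n10.fin = "qq"  [terminal]
15. n11.lab = false  [terminal]
16. n8.sig = 28  [len(e.fin) + 26]
17. n8.ok = "qqw"  [e.fin ++ "w"]
18. n8.acc = false  [h.lab and b.val]
19. n2.off = 25  [B.ok * -2 + 51]
20. n2.tag = false  [B.ok == A.pre]
21. n12.val = true  [terminal]
22. n14.cnt = "kw"  ["kw"]
23. n14.hot = "qv"  ["qv"]
24. n14.acc = "rn"  ["rn"]
25. n15.lab = false  [terminal]
26. n14.fin = -6  [-6]
27. n13.sig = 25  [25]
28. n13.ok = "vq"  ["vq"]
29. n13.acc = false  [D.fin > -6]
30. n1.sig = 30  [(if S₁.acc then A.off else S₁.sig) + 5]
31. n1.ok = "uvq"  ["u" ++ S₁.ok]
32. n1.acc = false  [false]
33. n0.sig = 3  [S₁.sig * 3 - 87]
34. n0.ok = "uvqn"  [S₁.ok ++ "n"]
35. n0.acc = false  [S₁.acc == true]

30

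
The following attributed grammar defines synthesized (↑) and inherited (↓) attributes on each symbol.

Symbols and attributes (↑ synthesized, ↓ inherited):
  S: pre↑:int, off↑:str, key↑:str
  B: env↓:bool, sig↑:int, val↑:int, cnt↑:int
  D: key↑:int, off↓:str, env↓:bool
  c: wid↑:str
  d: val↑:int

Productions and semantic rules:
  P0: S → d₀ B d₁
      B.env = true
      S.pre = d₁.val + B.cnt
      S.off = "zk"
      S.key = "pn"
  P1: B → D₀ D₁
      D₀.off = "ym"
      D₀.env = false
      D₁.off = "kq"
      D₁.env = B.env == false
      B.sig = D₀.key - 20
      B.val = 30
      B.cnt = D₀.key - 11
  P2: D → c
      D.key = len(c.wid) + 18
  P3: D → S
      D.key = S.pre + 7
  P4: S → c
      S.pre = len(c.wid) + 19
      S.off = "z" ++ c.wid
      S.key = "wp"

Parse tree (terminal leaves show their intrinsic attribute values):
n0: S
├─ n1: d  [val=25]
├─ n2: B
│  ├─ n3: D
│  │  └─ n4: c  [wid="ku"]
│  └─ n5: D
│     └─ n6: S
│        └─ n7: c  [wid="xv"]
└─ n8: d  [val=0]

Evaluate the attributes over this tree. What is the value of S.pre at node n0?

9

1. n1.val = 25  [terminal]
2. n2.env = true  [true]
3. n3.off = "ym"  ["ym"]
4. n3.env = false  [false]
5. n4.wid = "ku"  [terminal]
6. n3.key = 20  [len(c.wid) + 18]
7. n5.off = "kq"  ["kq"]
8. n5.env = false  [B.env == false]
9. n7.wid = "xv"  [terminal]
10. n6.pre = 21  [len(c.wid) + 19]
11. n6.off = "zxv"  ["z" ++ c.wid]
12. n6.key = "wp"  ["wp"]
13. n5.key = 28  [S.pre + 7]
14. n2.sig = 0  [D₀.key - 20]
15. n2.val = 30  [30]
16. n2.cnt = 9  [D₀.key - 11]
17. n8.val = 0  [terminal]
18. n0.pre = 9  [d₁.val + B.cnt]
19. n0.off = "zk"  ["zk"]
20. n0.key = "pn"  ["pn"]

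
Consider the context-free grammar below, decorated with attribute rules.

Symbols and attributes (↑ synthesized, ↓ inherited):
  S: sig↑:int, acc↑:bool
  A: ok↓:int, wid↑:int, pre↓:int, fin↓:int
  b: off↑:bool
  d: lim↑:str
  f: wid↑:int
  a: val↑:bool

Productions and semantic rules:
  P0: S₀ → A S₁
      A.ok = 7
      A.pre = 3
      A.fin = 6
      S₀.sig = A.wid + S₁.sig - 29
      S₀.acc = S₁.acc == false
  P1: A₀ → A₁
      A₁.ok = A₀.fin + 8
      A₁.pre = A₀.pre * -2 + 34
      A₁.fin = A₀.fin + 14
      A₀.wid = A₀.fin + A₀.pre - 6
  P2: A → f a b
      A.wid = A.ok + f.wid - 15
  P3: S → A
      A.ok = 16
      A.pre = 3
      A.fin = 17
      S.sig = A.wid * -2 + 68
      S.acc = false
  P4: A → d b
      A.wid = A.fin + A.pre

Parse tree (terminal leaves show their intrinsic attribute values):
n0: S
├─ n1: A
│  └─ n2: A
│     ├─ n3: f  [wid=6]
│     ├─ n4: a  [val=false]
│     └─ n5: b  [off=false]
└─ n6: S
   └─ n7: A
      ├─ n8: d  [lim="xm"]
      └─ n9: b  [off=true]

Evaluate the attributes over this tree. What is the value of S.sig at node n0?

1. n1.ok = 7  [7]
2. n1.pre = 3  [3]
3. n1.fin = 6  [6]
4. n2.ok = 14  [A₀.fin + 8]
5. n2.pre = 28  [A₀.pre * -2 + 34]
6. n2.fin = 20  [A₀.fin + 14]
7. n3.wid = 6  [terminal]
8. n4.val = false  [terminal]
9. n5.off = false  [terminal]
10. n2.wid = 5  [A.ok + f.wid - 15]
11. n1.wid = 3  [A₀.fin + A₀.pre - 6]
12. n7.ok = 16  [16]
13. n7.pre = 3  [3]
14. n7.fin = 17  [17]
15. n8.lim = "xm"  [terminal]
16. n9.off = true  [terminal]
17. n7.wid = 20  [A.fin + A.pre]
18. n6.sig = 28  [A.wid * -2 + 68]
19. n6.acc = false  [false]
20. n0.sig = 2  [A.wid + S₁.sig - 29]
21. n0.acc = true  [S₁.acc == false]

2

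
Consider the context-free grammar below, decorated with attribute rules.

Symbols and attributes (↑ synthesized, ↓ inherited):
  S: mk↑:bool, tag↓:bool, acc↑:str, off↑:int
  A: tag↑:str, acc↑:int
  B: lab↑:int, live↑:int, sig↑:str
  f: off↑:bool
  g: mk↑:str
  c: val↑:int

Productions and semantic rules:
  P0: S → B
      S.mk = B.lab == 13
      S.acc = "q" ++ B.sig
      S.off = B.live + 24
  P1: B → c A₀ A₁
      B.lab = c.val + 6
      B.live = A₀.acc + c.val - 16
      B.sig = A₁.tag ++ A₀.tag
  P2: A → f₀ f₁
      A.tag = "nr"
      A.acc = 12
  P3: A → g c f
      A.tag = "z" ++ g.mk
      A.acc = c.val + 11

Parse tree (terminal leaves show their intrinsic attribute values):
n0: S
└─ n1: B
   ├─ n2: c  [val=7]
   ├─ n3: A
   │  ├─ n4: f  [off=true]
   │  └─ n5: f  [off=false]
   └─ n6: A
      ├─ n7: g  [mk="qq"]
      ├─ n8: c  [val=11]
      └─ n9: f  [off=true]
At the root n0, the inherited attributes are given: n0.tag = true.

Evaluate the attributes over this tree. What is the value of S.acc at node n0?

"qzqqnr"

1. n0.tag = true  [given at root]
2. n2.val = 7  [terminal]
3. n4.off = true  [terminal]
4. n5.off = false  [terminal]
5. n3.tag = "nr"  ["nr"]
6. n3.acc = 12  [12]
7. n7.mk = "qq"  [terminal]
8. n8.val = 11  [terminal]
9. n9.off = true  [terminal]
10. n6.tag = "zqq"  ["z" ++ g.mk]
11. n6.acc = 22  [c.val + 11]
12. n1.lab = 13  [c.val + 6]
13. n1.live = 3  [A₀.acc + c.val - 16]
14. n1.sig = "zqqnr"  [A₁.tag ++ A₀.tag]
15. n0.mk = true  [B.lab == 13]
16. n0.acc = "qzqqnr"  ["q" ++ B.sig]
17. n0.off = 27  [B.live + 24]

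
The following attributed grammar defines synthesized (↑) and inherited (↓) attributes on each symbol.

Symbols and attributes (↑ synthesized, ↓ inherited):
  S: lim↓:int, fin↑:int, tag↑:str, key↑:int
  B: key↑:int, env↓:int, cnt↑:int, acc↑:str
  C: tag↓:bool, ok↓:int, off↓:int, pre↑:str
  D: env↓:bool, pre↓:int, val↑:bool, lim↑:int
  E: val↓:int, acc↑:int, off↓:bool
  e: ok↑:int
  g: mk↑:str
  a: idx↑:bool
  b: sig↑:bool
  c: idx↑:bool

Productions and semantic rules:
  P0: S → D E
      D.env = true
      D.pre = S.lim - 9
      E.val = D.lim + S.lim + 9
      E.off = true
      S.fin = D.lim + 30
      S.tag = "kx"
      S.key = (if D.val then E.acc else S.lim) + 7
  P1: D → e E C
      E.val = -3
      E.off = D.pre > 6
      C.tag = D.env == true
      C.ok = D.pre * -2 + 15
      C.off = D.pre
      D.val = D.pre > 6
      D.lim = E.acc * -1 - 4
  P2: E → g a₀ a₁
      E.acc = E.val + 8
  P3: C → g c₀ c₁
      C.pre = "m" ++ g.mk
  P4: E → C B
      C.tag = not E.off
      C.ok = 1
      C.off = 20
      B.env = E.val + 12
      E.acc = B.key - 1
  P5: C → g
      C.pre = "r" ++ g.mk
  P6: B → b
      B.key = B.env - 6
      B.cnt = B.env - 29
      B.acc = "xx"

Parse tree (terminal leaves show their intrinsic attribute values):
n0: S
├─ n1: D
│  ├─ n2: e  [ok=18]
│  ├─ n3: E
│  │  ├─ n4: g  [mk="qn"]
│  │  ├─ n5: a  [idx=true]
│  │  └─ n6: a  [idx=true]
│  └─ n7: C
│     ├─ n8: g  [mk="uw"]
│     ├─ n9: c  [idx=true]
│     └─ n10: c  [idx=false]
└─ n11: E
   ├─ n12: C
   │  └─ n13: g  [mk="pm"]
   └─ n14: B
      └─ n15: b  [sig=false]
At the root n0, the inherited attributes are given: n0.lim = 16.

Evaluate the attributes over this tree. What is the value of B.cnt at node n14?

-1

1. n0.lim = 16  [given at root]
2. n1.env = true  [true]
3. n1.pre = 7  [S.lim - 9]
4. n2.ok = 18  [terminal]
5. n3.val = -3  [-3]
6. n3.off = true  [D.pre > 6]
7. n4.mk = "qn"  [terminal]
8. n5.idx = true  [terminal]
9. n6.idx = true  [terminal]
10. n3.acc = 5  [E.val + 8]
11. n7.tag = true  [D.env == true]
12. n7.ok = 1  [D.pre * -2 + 15]
13. n7.off = 7  [D.pre]
14. n8.mk = "uw"  [terminal]
15. n9.idx = true  [terminal]
16. n10.idx = false  [terminal]
17. n7.pre = "muw"  ["m" ++ g.mk]
18. n1.val = true  [D.pre > 6]
19. n1.lim = -9  [E.acc * -1 - 4]
20. n11.val = 16  [D.lim + S.lim + 9]
21. n11.off = true  [true]
22. n12.tag = false  [not E.off]
23. n12.ok = 1  [1]
24. n12.off = 20  [20]
25. n13.mk = "pm"  [terminal]
26. n12.pre = "rpm"  ["r" ++ g.mk]
27. n14.env = 28  [E.val + 12]
28. n15.sig = false  [terminal]
29. n14.key = 22  [B.env - 6]
30. n14.cnt = -1  [B.env - 29]
31. n14.acc = "xx"  ["xx"]
32. n11.acc = 21  [B.key - 1]
33. n0.fin = 21  [D.lim + 30]
34. n0.tag = "kx"  ["kx"]
35. n0.key = 28  [(if D.val then E.acc else S.lim) + 7]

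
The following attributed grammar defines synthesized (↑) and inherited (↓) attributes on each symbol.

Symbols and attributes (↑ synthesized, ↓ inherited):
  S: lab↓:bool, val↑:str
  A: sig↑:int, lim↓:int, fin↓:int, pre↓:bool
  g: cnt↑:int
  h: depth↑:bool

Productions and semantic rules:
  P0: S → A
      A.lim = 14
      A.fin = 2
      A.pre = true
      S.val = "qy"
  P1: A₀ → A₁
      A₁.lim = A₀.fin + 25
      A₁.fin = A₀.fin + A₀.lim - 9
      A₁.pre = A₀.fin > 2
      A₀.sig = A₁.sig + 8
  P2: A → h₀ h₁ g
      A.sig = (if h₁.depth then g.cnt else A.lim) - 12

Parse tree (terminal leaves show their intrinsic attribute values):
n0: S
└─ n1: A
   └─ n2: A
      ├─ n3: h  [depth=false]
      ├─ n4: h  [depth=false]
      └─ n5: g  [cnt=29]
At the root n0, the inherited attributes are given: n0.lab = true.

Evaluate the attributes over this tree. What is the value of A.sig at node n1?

1. n0.lab = true  [given at root]
2. n1.lim = 14  [14]
3. n1.fin = 2  [2]
4. n1.pre = true  [true]
5. n2.lim = 27  [A₀.fin + 25]
6. n2.fin = 7  [A₀.fin + A₀.lim - 9]
7. n2.pre = false  [A₀.fin > 2]
8. n3.depth = false  [terminal]
9. n4.depth = false  [terminal]
10. n5.cnt = 29  [terminal]
11. n2.sig = 15  [(if h₁.depth then g.cnt else A.lim) - 12]
12. n1.sig = 23  [A₁.sig + 8]
13. n0.val = "qy"  ["qy"]

23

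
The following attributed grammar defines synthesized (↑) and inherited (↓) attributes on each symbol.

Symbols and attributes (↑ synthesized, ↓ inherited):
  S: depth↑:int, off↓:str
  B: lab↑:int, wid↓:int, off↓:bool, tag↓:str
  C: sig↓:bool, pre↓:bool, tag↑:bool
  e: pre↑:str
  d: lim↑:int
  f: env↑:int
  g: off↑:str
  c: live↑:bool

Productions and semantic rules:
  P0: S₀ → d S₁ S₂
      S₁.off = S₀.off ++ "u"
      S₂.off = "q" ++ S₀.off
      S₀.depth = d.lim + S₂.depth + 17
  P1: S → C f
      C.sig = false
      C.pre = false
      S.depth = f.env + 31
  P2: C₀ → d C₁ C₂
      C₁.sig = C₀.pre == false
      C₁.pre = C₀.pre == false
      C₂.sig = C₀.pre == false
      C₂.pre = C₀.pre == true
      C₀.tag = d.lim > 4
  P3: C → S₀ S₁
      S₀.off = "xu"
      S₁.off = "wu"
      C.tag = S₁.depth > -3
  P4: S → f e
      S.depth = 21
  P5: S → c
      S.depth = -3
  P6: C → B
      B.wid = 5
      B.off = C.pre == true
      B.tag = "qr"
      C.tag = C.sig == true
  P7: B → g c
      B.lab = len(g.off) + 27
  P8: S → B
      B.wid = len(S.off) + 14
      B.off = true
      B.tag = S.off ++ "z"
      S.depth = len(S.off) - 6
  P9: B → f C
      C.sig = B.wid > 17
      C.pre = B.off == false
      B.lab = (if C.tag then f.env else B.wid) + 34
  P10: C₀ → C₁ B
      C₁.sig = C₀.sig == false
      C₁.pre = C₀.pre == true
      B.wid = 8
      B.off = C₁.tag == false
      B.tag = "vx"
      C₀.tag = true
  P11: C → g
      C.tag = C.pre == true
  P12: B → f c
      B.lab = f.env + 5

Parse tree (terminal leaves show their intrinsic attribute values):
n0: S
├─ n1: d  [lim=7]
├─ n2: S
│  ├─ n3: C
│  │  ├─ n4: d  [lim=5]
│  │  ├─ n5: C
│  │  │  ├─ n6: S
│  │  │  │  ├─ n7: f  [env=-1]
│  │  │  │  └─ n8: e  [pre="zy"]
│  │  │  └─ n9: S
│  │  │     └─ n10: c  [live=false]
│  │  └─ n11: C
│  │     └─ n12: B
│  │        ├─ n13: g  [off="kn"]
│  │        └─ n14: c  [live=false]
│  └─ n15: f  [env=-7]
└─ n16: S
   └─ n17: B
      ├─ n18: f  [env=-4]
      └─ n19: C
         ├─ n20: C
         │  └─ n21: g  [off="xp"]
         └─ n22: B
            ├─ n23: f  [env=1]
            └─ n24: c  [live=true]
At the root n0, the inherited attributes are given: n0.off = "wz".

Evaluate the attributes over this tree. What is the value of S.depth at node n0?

1. n0.off = "wz"  [given at root]
2. n1.lim = 7  [terminal]
3. n2.off = "wzu"  [S₀.off ++ "u"]
4. n3.sig = false  [false]
5. n3.pre = false  [false]
6. n4.lim = 5  [terminal]
7. n5.sig = true  [C₀.pre == false]
8. n5.pre = true  [C₀.pre == false]
9. n6.off = "xu"  ["xu"]
10. n7.env = -1  [terminal]
11. n8.pre = "zy"  [terminal]
12. n6.depth = 21  [21]
13. n9.off = "wu"  ["wu"]
14. n10.live = false  [terminal]
15. n9.depth = -3  [-3]
16. n5.tag = false  [S₁.depth > -3]
17. n11.sig = true  [C₀.pre == false]
18. n11.pre = false  [C₀.pre == true]
19. n12.wid = 5  [5]
20. n12.off = false  [C.pre == true]
21. n12.tag = "qr"  ["qr"]
22. n13.off = "kn"  [terminal]
23. n14.live = false  [terminal]
24. n12.lab = 29  [len(g.off) + 27]
25. n11.tag = true  [C.sig == true]
26. n3.tag = true  [d.lim > 4]
27. n15.env = -7  [terminal]
28. n2.depth = 24  [f.env + 31]
29. n16.off = "qwz"  ["q" ++ S₀.off]
30. n17.wid = 17  [len(S.off) + 14]
31. n17.off = true  [true]
32. n17.tag = "qwzz"  [S.off ++ "z"]
33. n18.env = -4  [terminal]
34. n19.sig = false  [B.wid > 17]
35. n19.pre = false  [B.off == false]
36. n20.sig = true  [C₀.sig == false]
37. n20.pre = false  [C₀.pre == true]
38. n21.off = "xp"  [terminal]
39. n20.tag = false  [C.pre == true]
40. n22.wid = 8  [8]
41. n22.off = true  [C₁.tag == false]
42. n22.tag = "vx"  ["vx"]
43. n23.env = 1  [terminal]
44. n24.live = true  [terminal]
45. n22.lab = 6  [f.env + 5]
46. n19.tag = true  [true]
47. n17.lab = 30  [(if C.tag then f.env else B.wid) + 34]
48. n16.depth = -3  [len(S.off) - 6]
49. n0.depth = 21  [d.lim + S₂.depth + 17]

21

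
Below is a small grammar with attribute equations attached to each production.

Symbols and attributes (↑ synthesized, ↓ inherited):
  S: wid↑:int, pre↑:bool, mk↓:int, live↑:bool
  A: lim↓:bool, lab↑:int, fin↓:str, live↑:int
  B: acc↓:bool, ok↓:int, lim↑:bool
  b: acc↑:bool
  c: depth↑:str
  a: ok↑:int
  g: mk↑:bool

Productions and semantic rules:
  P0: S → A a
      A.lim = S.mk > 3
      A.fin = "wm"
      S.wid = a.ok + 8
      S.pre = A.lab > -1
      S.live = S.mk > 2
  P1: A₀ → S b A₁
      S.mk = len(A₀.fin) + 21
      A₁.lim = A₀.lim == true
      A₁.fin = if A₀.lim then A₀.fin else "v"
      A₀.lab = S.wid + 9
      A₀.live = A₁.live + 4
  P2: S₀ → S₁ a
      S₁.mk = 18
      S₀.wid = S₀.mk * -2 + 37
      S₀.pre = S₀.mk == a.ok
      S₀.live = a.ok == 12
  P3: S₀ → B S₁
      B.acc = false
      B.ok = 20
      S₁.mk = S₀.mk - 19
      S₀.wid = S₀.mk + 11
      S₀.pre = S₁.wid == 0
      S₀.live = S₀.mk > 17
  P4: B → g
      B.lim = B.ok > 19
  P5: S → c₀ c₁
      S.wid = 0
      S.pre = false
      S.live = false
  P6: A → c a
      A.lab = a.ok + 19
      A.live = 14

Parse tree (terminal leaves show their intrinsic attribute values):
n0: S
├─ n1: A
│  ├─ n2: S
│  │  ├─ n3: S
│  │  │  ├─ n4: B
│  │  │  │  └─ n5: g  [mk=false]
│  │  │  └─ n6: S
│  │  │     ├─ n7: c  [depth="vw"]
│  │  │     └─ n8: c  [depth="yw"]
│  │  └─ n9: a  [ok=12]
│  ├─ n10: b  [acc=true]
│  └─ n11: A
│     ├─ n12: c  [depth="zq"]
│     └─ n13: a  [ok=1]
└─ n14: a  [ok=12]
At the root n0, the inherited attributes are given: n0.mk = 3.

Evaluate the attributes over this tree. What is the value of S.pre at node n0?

true

1. n0.mk = 3  [given at root]
2. n1.lim = false  [S.mk > 3]
3. n1.fin = "wm"  ["wm"]
4. n2.mk = 23  [len(A₀.fin) + 21]
5. n3.mk = 18  [18]
6. n4.acc = false  [false]
7. n4.ok = 20  [20]
8. n5.mk = false  [terminal]
9. n4.lim = true  [B.ok > 19]
10. n6.mk = -1  [S₀.mk - 19]
11. n7.depth = "vw"  [terminal]
12. n8.depth = "yw"  [terminal]
13. n6.wid = 0  [0]
14. n6.pre = false  [false]
15. n6.live = false  [false]
16. n3.wid = 29  [S₀.mk + 11]
17. n3.pre = true  [S₁.wid == 0]
18. n3.live = true  [S₀.mk > 17]
19. n9.ok = 12  [terminal]
20. n2.wid = -9  [S₀.mk * -2 + 37]
21. n2.pre = false  [S₀.mk == a.ok]
22. n2.live = true  [a.ok == 12]
23. n10.acc = true  [terminal]
24. n11.lim = false  [A₀.lim == true]
25. n11.fin = "v"  [if A₀.lim then A₀.fin else "v"]
26. n12.depth = "zq"  [terminal]
27. n13.ok = 1  [terminal]
28. n11.lab = 20  [a.ok + 19]
29. n11.live = 14  [14]
30. n1.lab = 0  [S.wid + 9]
31. n1.live = 18  [A₁.live + 4]
32. n14.ok = 12  [terminal]
33. n0.wid = 20  [a.ok + 8]
34. n0.pre = true  [A.lab > -1]
35. n0.live = true  [S.mk > 2]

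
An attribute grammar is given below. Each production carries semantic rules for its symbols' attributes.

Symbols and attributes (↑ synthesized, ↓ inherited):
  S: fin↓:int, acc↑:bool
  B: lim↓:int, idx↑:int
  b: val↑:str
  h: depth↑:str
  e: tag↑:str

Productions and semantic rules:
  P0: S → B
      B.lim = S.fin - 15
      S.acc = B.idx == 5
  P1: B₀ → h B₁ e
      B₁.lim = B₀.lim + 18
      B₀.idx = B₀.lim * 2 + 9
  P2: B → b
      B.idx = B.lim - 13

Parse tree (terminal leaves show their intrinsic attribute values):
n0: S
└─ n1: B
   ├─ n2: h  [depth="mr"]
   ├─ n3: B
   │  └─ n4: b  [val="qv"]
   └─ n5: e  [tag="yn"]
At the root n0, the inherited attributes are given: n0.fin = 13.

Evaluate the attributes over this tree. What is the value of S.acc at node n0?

1. n0.fin = 13  [given at root]
2. n1.lim = -2  [S.fin - 15]
3. n2.depth = "mr"  [terminal]
4. n3.lim = 16  [B₀.lim + 18]
5. n4.val = "qv"  [terminal]
6. n3.idx = 3  [B.lim - 13]
7. n5.tag = "yn"  [terminal]
8. n1.idx = 5  [B₀.lim * 2 + 9]
9. n0.acc = true  [B.idx == 5]

true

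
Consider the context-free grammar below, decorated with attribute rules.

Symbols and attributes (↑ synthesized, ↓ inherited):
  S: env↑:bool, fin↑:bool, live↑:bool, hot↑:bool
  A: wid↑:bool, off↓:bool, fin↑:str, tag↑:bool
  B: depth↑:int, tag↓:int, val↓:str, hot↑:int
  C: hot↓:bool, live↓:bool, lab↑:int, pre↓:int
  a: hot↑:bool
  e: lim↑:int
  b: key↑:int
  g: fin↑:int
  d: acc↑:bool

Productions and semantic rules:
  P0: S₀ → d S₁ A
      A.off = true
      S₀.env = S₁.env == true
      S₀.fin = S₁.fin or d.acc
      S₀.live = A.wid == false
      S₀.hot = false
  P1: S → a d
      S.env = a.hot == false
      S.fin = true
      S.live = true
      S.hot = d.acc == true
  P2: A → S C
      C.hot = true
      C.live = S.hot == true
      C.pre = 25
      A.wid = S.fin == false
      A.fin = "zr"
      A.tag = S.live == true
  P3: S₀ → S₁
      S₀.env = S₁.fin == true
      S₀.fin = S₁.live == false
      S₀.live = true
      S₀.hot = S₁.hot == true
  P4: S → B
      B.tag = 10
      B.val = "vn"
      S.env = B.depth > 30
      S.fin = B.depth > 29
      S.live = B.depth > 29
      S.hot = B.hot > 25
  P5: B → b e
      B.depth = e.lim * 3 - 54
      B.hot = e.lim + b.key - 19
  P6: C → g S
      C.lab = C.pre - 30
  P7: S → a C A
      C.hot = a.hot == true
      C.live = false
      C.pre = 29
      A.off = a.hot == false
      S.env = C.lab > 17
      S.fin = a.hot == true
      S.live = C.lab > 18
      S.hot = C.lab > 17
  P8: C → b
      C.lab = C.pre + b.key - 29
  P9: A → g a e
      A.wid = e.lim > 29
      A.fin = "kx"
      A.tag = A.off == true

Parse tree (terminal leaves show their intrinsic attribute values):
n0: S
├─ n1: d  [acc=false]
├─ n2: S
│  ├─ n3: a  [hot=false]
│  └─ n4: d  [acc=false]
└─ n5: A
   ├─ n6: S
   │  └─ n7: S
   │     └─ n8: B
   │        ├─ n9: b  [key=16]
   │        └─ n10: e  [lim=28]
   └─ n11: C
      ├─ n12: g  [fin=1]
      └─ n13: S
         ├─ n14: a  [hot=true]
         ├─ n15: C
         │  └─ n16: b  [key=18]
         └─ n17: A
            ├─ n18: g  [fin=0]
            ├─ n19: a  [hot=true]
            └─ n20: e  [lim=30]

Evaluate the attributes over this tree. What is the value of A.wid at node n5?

1. n1.acc = false  [terminal]
2. n3.hot = false  [terminal]
3. n4.acc = false  [terminal]
4. n2.env = true  [a.hot == false]
5. n2.fin = true  [true]
6. n2.live = true  [true]
7. n2.hot = false  [d.acc == true]
8. n5.off = true  [true]
9. n8.tag = 10  [10]
10. n8.val = "vn"  ["vn"]
11. n9.key = 16  [terminal]
12. n10.lim = 28  [terminal]
13. n8.depth = 30  [e.lim * 3 - 54]
14. n8.hot = 25  [e.lim + b.key - 19]
15. n7.env = false  [B.depth > 30]
16. n7.fin = true  [B.depth > 29]
17. n7.live = true  [B.depth > 29]
18. n7.hot = false  [B.hot > 25]
19. n6.env = true  [S₁.fin == true]
20. n6.fin = false  [S₁.live == false]
21. n6.live = true  [true]
22. n6.hot = false  [S₁.hot == true]
23. n11.hot = true  [true]
24. n11.live = false  [S.hot == true]
25. n11.pre = 25  [25]
26. n12.fin = 1  [terminal]
27. n14.hot = true  [terminal]
28. n15.hot = true  [a.hot == true]
29. n15.live = false  [false]
30. n15.pre = 29  [29]
31. n16.key = 18  [terminal]
32. n15.lab = 18  [C.pre + b.key - 29]
33. n17.off = false  [a.hot == false]
34. n18.fin = 0  [terminal]
35. n19.hot = true  [terminal]
36. n20.lim = 30  [terminal]
37. n17.wid = true  [e.lim > 29]
38. n17.fin = "kx"  ["kx"]
39. n17.tag = false  [A.off == true]
40. n13.env = true  [C.lab > 17]
41. n13.fin = true  [a.hot == true]
42. n13.live = false  [C.lab > 18]
43. n13.hot = true  [C.lab > 17]
44. n11.lab = -5  [C.pre - 30]
45. n5.wid = true  [S.fin == false]
46. n5.fin = "zr"  ["zr"]
47. n5.tag = true  [S.live == true]
48. n0.env = true  [S₁.env == true]
49. n0.fin = true  [S₁.fin or d.acc]
50. n0.live = false  [A.wid == false]
51. n0.hot = false  [false]

true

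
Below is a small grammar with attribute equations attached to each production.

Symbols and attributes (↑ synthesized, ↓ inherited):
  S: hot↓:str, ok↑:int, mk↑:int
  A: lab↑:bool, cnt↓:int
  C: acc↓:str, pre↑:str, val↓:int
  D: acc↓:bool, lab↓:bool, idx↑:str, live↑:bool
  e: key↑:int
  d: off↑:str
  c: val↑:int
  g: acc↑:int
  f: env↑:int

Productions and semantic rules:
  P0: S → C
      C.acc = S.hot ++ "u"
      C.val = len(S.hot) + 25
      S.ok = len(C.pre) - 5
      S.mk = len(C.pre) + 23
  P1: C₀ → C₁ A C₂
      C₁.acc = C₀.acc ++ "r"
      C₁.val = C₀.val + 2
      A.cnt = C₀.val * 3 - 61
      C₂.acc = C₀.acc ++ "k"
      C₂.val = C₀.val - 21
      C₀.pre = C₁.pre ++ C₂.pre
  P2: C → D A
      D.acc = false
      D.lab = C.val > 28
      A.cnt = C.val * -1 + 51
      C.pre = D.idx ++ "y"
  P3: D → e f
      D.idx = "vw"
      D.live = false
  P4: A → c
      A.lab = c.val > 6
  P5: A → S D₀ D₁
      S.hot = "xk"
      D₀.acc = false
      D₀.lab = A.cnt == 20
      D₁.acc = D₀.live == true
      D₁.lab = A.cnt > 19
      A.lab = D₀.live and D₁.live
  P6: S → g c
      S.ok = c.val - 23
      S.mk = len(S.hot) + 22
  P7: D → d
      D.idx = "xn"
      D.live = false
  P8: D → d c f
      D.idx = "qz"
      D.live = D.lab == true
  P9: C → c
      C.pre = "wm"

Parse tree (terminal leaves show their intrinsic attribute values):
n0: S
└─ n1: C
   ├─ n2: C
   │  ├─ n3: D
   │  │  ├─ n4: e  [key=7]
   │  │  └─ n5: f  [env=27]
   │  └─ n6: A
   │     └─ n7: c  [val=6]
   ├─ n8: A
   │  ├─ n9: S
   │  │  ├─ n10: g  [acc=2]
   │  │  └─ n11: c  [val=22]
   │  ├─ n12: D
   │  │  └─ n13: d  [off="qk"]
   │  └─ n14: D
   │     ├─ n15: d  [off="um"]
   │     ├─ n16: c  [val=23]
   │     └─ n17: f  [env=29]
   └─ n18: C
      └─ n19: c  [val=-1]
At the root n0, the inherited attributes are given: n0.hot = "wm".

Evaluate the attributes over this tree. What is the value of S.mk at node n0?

28

1. n0.hot = "wm"  [given at root]
2. n1.acc = "wmu"  [S.hot ++ "u"]
3. n1.val = 27  [len(S.hot) + 25]
4. n2.acc = "wmur"  [C₀.acc ++ "r"]
5. n2.val = 29  [C₀.val + 2]
6. n3.acc = false  [false]
7. n3.lab = true  [C.val > 28]
8. n4.key = 7  [terminal]
9. n5.env = 27  [terminal]
10. n3.idx = "vw"  ["vw"]
11. n3.live = false  [false]
12. n6.cnt = 22  [C.val * -1 + 51]
13. n7.val = 6  [terminal]
14. n6.lab = false  [c.val > 6]
15. n2.pre = "vwy"  [D.idx ++ "y"]
16. n8.cnt = 20  [C₀.val * 3 - 61]
17. n9.hot = "xk"  ["xk"]
18. n10.acc = 2  [terminal]
19. n11.val = 22  [terminal]
20. n9.ok = -1  [c.val - 23]
21. n9.mk = 24  [len(S.hot) + 22]
22. n12.acc = false  [false]
23. n12.lab = true  [A.cnt == 20]
24. n13.off = "qk"  [terminal]
25. n12.idx = "xn"  ["xn"]
26. n12.live = false  [false]
27. n14.acc = false  [D₀.live == true]
28. n14.lab = true  [A.cnt > 19]
29. n15.off = "um"  [terminal]
30. n16.val = 23  [terminal]
31. n17.env = 29  [terminal]
32. n14.idx = "qz"  ["qz"]
33. n14.live = true  [D.lab == true]
34. n8.lab = false  [D₀.live and D₁.live]
35. n18.acc = "wmuk"  [C₀.acc ++ "k"]
36. n18.val = 6  [C₀.val - 21]
37. n19.val = -1  [terminal]
38. n18.pre = "wm"  ["wm"]
39. n1.pre = "vwywm"  [C₁.pre ++ C₂.pre]
40. n0.ok = 0  [len(C.pre) - 5]
41. n0.mk = 28  [len(C.pre) + 23]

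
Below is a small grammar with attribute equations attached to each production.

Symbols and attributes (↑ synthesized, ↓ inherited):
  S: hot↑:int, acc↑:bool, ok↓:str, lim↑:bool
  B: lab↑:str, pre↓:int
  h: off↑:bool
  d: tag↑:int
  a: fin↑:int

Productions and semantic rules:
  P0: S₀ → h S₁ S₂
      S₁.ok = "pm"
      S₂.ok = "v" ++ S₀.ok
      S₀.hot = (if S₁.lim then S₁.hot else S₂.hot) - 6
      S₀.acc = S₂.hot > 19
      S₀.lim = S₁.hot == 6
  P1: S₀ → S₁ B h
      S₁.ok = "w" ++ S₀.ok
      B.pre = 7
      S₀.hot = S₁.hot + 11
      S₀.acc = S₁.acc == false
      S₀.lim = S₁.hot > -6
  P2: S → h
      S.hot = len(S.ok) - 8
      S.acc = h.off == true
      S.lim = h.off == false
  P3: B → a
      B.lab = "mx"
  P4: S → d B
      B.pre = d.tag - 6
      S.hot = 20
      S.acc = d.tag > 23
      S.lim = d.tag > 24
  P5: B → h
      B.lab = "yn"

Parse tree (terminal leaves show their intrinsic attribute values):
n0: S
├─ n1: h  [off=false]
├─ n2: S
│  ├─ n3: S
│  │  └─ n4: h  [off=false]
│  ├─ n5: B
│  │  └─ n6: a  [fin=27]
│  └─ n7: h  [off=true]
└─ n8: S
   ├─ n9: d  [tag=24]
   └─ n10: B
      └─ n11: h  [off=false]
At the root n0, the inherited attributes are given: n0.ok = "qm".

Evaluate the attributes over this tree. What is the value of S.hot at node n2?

1. n0.ok = "qm"  [given at root]
2. n1.off = false  [terminal]
3. n2.ok = "pm"  ["pm"]
4. n3.ok = "wpm"  ["w" ++ S₀.ok]
5. n4.off = false  [terminal]
6. n3.hot = -5  [len(S.ok) - 8]
7. n3.acc = false  [h.off == true]
8. n3.lim = true  [h.off == false]
9. n5.pre = 7  [7]
10. n6.fin = 27  [terminal]
11. n5.lab = "mx"  ["mx"]
12. n7.off = true  [terminal]
13. n2.hot = 6  [S₁.hot + 11]
14. n2.acc = true  [S₁.acc == false]
15. n2.lim = true  [S₁.hot > -6]
16. n8.ok = "vqm"  ["v" ++ S₀.ok]
17. n9.tag = 24  [terminal]
18. n10.pre = 18  [d.tag - 6]
19. n11.off = false  [terminal]
20. n10.lab = "yn"  ["yn"]
21. n8.hot = 20  [20]
22. n8.acc = true  [d.tag > 23]
23. n8.lim = false  [d.tag > 24]
24. n0.hot = 0  [(if S₁.lim then S₁.hot else S₂.hot) - 6]
25. n0.acc = true  [S₂.hot > 19]
26. n0.lim = true  [S₁.hot == 6]

6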